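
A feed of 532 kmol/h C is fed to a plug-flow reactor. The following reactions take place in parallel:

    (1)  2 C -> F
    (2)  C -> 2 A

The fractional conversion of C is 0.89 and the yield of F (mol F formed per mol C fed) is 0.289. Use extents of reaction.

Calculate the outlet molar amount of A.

332 kmol/h

Yield of F: 1ξ₁ / 532 = 0.289 → ξ₁ = 153.7 kmol/h.
Conversion of C: 2ξ₁ + 1ξ₂ = 0.89 × 532 = 473.5 → ξ₂ = 166 kmol/h.
Outlet amounts (n = n₀ + Σ ν·ξ):
  C: 532 − 2(153.7) − 1(166) = 58.52
  F: 0 + 1(153.7) = 153.7
  A: 0 + 2(166) = 332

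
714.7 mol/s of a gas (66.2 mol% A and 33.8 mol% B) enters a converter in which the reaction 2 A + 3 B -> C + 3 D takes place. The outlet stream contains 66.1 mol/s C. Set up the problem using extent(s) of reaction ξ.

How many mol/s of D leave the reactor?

198 mol/s

For C: n = n₀ + 1ξ → 66.1 = 0 + 1ξ, giving ξ = 66.1 mol/s.
Outlet amounts (n = n₀ + ν ξ):
  A: 473.1 − 2(66.1) = 340.9
  B: 241.6 − 3(66.1) = 43.27
  C: 0 + 1(66.1) = 66.1
  D: 0 + 3(66.1) = 198.3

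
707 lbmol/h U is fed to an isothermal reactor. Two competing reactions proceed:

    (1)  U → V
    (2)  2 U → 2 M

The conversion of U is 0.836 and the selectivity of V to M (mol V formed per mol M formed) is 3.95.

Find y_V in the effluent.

Conversion of U: U consumed = 0.836 × 707 = 591.1 lbmol/h = 1ξ₁ + 2ξ₂.
Selectivity: 1ξ₁ / (2ξ₂) = 3.95 → ξ₁ = 7.9 ξ₂.
Substitute: (1·7.9 + 2) ξ₂ = 591.1 → ξ₂ = 59.7 lbmol/h, ξ₁ = 471.6 lbmol/h.
Outlet amounts (n = n₀ + Σ ν·ξ):
  U: 707 − 1(471.6) − 2(59.7) = 115.9
  V: 0 + 1(471.6) = 471.6
  M: 0 + 2(59.7) = 119.4
Total out = 707 lbmol/h; y_V = 471.6 / 707 = 0.6671.

0.667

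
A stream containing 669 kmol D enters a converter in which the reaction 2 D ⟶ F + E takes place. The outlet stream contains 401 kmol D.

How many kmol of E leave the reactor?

134 kmol

For D: n = n₀ − 2ξ → 401 = 669 − 2ξ, giving ξ = 134 kmol.
Outlet amounts (n = n₀ + ν ξ):
  D: 669 − 2(134) = 401
  F: 0 + 1(134) = 134
  E: 0 + 1(134) = 134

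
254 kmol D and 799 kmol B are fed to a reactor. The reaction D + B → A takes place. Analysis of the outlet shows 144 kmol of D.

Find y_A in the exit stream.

0.117

For D: n = n₀ − 1ξ → 144 = 254 − 1ξ, giving ξ = 110 kmol.
Outlet amounts (n = n₀ + ν ξ):
  D: 254 − 1(110) = 144
  B: 799 − 1(110) = 689
  A: 0 + 1(110) = 110
Total out = 943 kmol; y_A = 110 / 943 = 0.1166.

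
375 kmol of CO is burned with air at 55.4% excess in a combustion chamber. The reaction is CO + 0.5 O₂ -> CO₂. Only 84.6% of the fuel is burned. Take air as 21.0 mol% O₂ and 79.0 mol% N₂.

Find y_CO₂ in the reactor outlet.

Stoichiometric O₂ = 0.5 × 375 = 187.5 kmol; O₂ fed = 187.5 × 1.554 = 291.4 kmol.
N₂ fed = 291.4 × 79/21 = 1096 kmol.
Fuel reacted = 0.846 × 375 → ξ = 317.2 kmol.
Outlet (n = n₀ + ν ξ):
  CO: 375 − 1(317.2) = 57.75
  O₂: 291.4 − 0.5(317.2) = 132.7
  N₂: 1096 (inert)
  CO₂: 0 + 1(317.2) = 317.2
Total out = 1604 kmol; y_CO₂ = 317.2 / 1604 = 0.1978.

0.198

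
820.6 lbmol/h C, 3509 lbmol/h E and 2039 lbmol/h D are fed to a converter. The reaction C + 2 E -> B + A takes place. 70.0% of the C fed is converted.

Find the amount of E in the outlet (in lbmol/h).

C reacted = 0.7 × 820.6 = 574.4 lbmol/h; ν_C = −1, so ξ = 574.4/1 = 574.4 lbmol/h.
Outlet amounts (n = n₀ + ν ξ):
  C: 820.6 − 1(574.4) = 246.2
  E: 3509 − 2(574.4) = 2360
  B: 0 + 1(574.4) = 574.4
  A: 0 + 1(574.4) = 574.4
  D: 2039 (inert)

2360 lbmol/h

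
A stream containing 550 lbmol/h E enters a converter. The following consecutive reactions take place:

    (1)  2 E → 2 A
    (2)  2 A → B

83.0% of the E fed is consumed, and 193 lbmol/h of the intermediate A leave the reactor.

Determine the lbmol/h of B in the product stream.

Conversion of E: E consumed = 2ξ₁ = 0.83 × 550 → ξ₁ = 228.2 lbmol/h.
A balance: n_A = 0 + 2ξ₁ − 2ξ₂ = 193 → ξ₂ = (2·228.2 − 193)/2 = 131.8 lbmol/h.
Outlet amounts (n = n₀ + Σ ν·ξ):
  E: 550 − 2(228.2) = 93.5
  A: 0 + 2(228.2) − 2(131.8) = 193
  B: 0 + 1(131.8) = 131.8

132 lbmol/h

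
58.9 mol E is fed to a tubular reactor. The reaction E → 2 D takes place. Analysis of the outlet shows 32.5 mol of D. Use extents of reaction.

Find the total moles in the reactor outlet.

75.2 mol

For D: n = n₀ + 2ξ → 32.5 = 0 + 2ξ, giving ξ = 16.25 mol.
Outlet amounts (n = n₀ + ν ξ):
  E: 58.9 − 1(16.25) = 42.65
  D: 0 + 2(16.25) = 32.5
Total out = 42.65 + 32.5 = 75.15 mol.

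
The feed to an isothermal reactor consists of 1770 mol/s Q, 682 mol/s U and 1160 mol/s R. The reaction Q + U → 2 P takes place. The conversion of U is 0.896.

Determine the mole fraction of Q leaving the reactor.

0.321

U reacted = 0.896 × 682 = 611.1 mol/s; ν_U = −1, so ξ = 611.1/1 = 611.1 mol/s.
Outlet amounts (n = n₀ + ν ξ):
  Q: 1770 − 1(611.1) = 1159
  U: 682 − 1(611.1) = 70.93
  P: 0 + 2(611.1) = 1222
  R: 1160 (inert)
Total out = 3612 mol/s; y_Q = 1159 / 3612 = 0.3209.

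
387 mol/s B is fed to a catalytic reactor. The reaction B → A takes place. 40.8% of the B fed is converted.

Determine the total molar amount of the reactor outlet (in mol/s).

B reacted = 0.408 × 387 = 157.9 mol/s; ν_B = −1, so ξ = 157.9/1 = 157.9 mol/s.
Outlet amounts (n = n₀ + ν ξ):
  B: 387 − 1(157.9) = 229.1
  A: 0 + 1(157.9) = 157.9
Total out = 229.1 + 157.9 = 387 mol/s.

387 mol/s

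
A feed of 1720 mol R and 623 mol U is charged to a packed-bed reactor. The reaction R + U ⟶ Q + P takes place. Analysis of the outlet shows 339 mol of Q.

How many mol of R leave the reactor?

1380 mol

For Q: n = n₀ + 1ξ → 339 = 0 + 1ξ, giving ξ = 339 mol.
Outlet amounts (n = n₀ + ν ξ):
  R: 1720 − 1(339) = 1381
  U: 623 − 1(339) = 284
  Q: 0 + 1(339) = 339
  P: 0 + 1(339) = 339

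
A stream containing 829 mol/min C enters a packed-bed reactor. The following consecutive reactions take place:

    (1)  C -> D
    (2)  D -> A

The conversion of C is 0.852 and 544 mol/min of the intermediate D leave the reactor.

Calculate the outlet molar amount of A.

162 mol/min

Conversion of C: C consumed = 1ξ₁ = 0.852 × 829 → ξ₁ = 706.3 mol/min.
D balance: n_D = 0 + 1ξ₁ − 1ξ₂ = 544 → ξ₂ = (1·706.3 − 544)/1 = 162.3 mol/min.
Outlet amounts (n = n₀ + Σ ν·ξ):
  C: 829 − 1(706.3) = 122.7
  D: 0 + 1(706.3) − 1(162.3) = 544
  A: 0 + 1(162.3) = 162.3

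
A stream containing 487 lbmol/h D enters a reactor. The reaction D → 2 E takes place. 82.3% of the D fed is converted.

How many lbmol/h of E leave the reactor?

802 lbmol/h

D reacted = 0.823 × 487 = 400.8 lbmol/h; ν_D = −1, so ξ = 400.8/1 = 400.8 lbmol/h.
Outlet amounts (n = n₀ + ν ξ):
  D: 487 − 1(400.8) = 86.2
  E: 0 + 2(400.8) = 801.6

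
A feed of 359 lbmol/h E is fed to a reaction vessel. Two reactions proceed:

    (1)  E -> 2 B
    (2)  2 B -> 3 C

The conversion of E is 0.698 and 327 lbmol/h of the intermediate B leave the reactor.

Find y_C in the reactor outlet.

0.375

Conversion of E: E consumed = 1ξ₁ = 0.698 × 359 → ξ₁ = 250.6 lbmol/h.
B balance: n_B = 0 + 2ξ₁ − 2ξ₂ = 327 → ξ₂ = (2·250.6 − 327)/2 = 87.08 lbmol/h.
Outlet amounts (n = n₀ + Σ ν·ξ):
  E: 359 − 1(250.6) = 108.4
  B: 0 + 2(250.6) − 2(87.08) = 327
  C: 0 + 3(87.08) = 261.2
Total out = 696.7 lbmol/h; y_C = 261.2 / 696.7 = 0.375.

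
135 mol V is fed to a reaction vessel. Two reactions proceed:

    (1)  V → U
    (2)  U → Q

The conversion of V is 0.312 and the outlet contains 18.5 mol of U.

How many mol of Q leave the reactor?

Conversion of V: V consumed = 1ξ₁ = 0.312 × 135 → ξ₁ = 42.12 mol.
U balance: n_U = 0 + 1ξ₁ − 1ξ₂ = 18.5 → ξ₂ = (1·42.12 − 18.5)/1 = 23.62 mol.
Outlet amounts (n = n₀ + Σ ν·ξ):
  V: 135 − 1(42.12) = 92.88
  U: 0 + 1(42.12) − 1(23.62) = 18.5
  Q: 0 + 1(23.62) = 23.62

23.6 mol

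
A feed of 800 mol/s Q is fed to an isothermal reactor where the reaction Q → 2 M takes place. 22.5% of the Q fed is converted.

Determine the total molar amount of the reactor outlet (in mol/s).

Q reacted = 0.225 × 800 = 180 mol/s; ν_Q = −1, so ξ = 180/1 = 180 mol/s.
Outlet amounts (n = n₀ + ν ξ):
  Q: 800 − 1(180) = 620
  M: 0 + 2(180) = 360
Total out = 620 + 360 = 980 mol/s.

980 mol/s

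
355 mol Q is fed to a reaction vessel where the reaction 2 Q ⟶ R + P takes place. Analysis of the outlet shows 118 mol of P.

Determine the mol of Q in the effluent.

119 mol

For P: n = n₀ + 1ξ → 118 = 0 + 1ξ, giving ξ = 118 mol.
Outlet amounts (n = n₀ + ν ξ):
  Q: 355 − 2(118) = 119
  R: 0 + 1(118) = 118
  P: 0 + 1(118) = 118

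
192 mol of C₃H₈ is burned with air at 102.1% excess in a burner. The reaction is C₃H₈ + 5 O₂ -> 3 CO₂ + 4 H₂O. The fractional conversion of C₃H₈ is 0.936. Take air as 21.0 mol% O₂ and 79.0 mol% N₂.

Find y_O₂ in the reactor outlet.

Stoichiometric O₂ = 5 × 192 = 960 mol; O₂ fed = 960 × 2.021 = 1940 mol.
N₂ fed = 1940 × 79/21 = 7299 mol.
Fuel reacted = 0.936 × 192 → ξ = 179.7 mol.
Outlet (n = n₀ + ν ξ):
  C₃H₈: 192 − 1(179.7) = 12.29
  O₂: 1940 − 5(179.7) = 1042
  N₂: 7299 (inert)
  CO₂: 0 + 3(179.7) = 539.1
  H₂O: 0 + 4(179.7) = 718.8
Total out = 9611 mol; y_O₂ = 1042 / 9611 = 0.1084.

0.108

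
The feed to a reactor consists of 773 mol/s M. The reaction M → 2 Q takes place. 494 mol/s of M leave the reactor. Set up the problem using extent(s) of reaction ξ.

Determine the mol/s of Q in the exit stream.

For M: n = n₀ − 1ξ → 494 = 773 − 1ξ, giving ξ = 279 mol/s.
Outlet amounts (n = n₀ + ν ξ):
  M: 773 − 1(279) = 494
  Q: 0 + 2(279) = 558

558 mol/s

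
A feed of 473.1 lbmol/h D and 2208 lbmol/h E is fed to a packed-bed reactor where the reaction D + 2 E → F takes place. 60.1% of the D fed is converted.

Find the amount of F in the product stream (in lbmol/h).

D reacted = 0.601 × 473.1 = 284.3 lbmol/h; ν_D = −1, so ξ = 284.3/1 = 284.3 lbmol/h.
Outlet amounts (n = n₀ + ν ξ):
  D: 473.1 − 1(284.3) = 188.8
  E: 2208 − 2(284.3) = 1639
  F: 0 + 1(284.3) = 284.3

284 lbmol/h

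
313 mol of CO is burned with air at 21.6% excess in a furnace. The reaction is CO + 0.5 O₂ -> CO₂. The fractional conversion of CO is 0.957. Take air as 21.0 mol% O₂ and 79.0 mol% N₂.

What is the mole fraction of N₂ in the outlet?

Stoichiometric O₂ = 0.5 × 313 = 156.5 mol; O₂ fed = 156.5 × 1.216 = 190.3 mol.
N₂ fed = 190.3 × 79/21 = 715.9 mol.
Fuel reacted = 0.957 × 313 → ξ = 299.5 mol.
Outlet (n = n₀ + ν ξ):
  CO: 313 − 1(299.5) = 13.46
  O₂: 190.3 − 0.5(299.5) = 40.53
  N₂: 715.9 (inert)
  CO₂: 0 + 1(299.5) = 299.5
Total out = 1069 mol; y_N₂ = 715.9 / 1069 = 0.6694.

0.669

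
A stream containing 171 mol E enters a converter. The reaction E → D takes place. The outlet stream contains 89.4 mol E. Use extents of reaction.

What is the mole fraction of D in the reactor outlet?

0.477

For E: n = n₀ − 1ξ → 89.4 = 171 − 1ξ, giving ξ = 81.6 mol.
Outlet amounts (n = n₀ + ν ξ):
  E: 171 − 1(81.6) = 89.4
  D: 0 + 1(81.6) = 81.6
Total out = 171 mol; y_D = 81.6 / 171 = 0.4772.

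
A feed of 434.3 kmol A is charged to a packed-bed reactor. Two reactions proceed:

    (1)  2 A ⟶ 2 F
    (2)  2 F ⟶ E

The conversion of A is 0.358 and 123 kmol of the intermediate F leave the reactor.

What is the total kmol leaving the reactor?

Conversion of A: A consumed = 2ξ₁ = 0.358 × 434.3 → ξ₁ = 77.74 kmol.
F balance: n_F = 0 + 2ξ₁ − 2ξ₂ = 123 → ξ₂ = (2·77.74 − 123)/2 = 16.24 kmol.
Outlet amounts (n = n₀ + Σ ν·ξ):
  A: 434.3 − 2(77.74) = 278.8
  F: 0 + 2(77.74) − 2(16.24) = 123
  E: 0 + 1(16.24) = 16.24
Total out = 278.8 + 123 + 16.24 = 418.1 kmol.

418 kmol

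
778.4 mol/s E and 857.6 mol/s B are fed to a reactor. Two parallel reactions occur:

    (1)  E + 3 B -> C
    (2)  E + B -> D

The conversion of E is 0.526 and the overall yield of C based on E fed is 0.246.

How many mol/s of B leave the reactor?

Yield of C: 1ξ₁ / 778.4 = 0.246 → ξ₁ = 191.5 mol/s.
Conversion of E: 1ξ₁ + 1ξ₂ = 0.526 × 778.4 = 409.4 → ξ₂ = 218 mol/s.
Outlet amounts (n = n₀ + Σ ν·ξ):
  E: 778.4 − 1(191.5) − 1(218) = 369
  B: 857.6 − 3(191.5) − 1(218) = 65.19
  C: 0 + 1(191.5) = 191.5
  D: 0 + 1(218) = 218

65.2 mol/s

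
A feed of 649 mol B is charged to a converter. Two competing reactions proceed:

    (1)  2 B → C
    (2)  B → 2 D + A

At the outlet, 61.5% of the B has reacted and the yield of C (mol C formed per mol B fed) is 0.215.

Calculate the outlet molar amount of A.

Yield of C: 1ξ₁ / 649 = 0.215 → ξ₁ = 139.5 mol.
Conversion of B: 2ξ₁ + 1ξ₂ = 0.615 × 649 = 399.1 → ξ₂ = 120.1 mol.
Outlet amounts (n = n₀ + Σ ν·ξ):
  B: 649 − 2(139.5) − 1(120.1) = 249.9
  C: 0 + 1(139.5) = 139.5
  D: 0 + 2(120.1) = 240.1
  A: 0 + 1(120.1) = 120.1

120 mol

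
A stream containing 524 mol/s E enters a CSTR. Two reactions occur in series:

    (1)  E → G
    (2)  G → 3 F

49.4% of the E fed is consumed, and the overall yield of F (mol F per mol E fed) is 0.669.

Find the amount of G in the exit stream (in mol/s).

142 mol/s

Conversion of E: E consumed = 1ξ₁ = 0.494 × 524 → ξ₁ = 258.9 mol/s.
Yield of F: 3ξ₂ / 524 = 0.669 → ξ₂ = 116.9 mol/s.
Outlet amounts (n = n₀ + Σ ν·ξ):
  E: 524 − 1(258.9) = 265.1
  G: 0 + 1(258.9) − 1(116.9) = 142
  F: 0 + 3(116.9) = 350.6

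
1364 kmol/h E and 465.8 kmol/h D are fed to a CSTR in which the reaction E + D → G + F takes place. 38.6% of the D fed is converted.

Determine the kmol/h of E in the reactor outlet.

D reacted = 0.386 × 465.8 = 179.8 kmol/h; ν_D = −1, so ξ = 179.8/1 = 179.8 kmol/h.
Outlet amounts (n = n₀ + ν ξ):
  E: 1364 − 1(179.8) = 1184
  D: 465.8 − 1(179.8) = 286
  G: 0 + 1(179.8) = 179.8
  F: 0 + 1(179.8) = 179.8

1180 kmol/h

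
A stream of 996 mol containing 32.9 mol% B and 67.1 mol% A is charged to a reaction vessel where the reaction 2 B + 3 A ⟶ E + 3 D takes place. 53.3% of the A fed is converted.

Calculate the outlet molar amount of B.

90.2 mol

A reacted = 0.533 × 668.3 = 356.2 mol; ν_A = −3, so ξ = 356.2/3 = 118.7 mol.
Outlet amounts (n = n₀ + ν ξ):
  B: 327.7 − 2(118.7) = 90.21
  A: 668.3 − 3(118.7) = 312.1
  E: 0 + 1(118.7) = 118.7
  D: 0 + 3(118.7) = 356.2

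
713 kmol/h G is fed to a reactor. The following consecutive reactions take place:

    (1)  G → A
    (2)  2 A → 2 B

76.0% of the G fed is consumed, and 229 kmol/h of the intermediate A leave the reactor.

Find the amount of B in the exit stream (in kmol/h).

313 kmol/h

Conversion of G: G consumed = 1ξ₁ = 0.76 × 713 → ξ₁ = 541.9 kmol/h.
A balance: n_A = 0 + 1ξ₁ − 2ξ₂ = 229 → ξ₂ = (1·541.9 − 229)/2 = 156.4 kmol/h.
Outlet amounts (n = n₀ + Σ ν·ξ):
  G: 713 − 1(541.9) = 171.1
  A: 0 + 1(541.9) − 2(156.4) = 229
  B: 0 + 2(156.4) = 312.9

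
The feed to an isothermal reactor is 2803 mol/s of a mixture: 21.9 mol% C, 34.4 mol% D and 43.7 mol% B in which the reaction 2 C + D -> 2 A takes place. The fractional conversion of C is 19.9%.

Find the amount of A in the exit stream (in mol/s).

122 mol/s

C reacted = 0.199 × 613.9 = 122.2 mol/s; ν_C = −2, so ξ = 122.2/2 = 61.08 mol/s.
Outlet amounts (n = n₀ + ν ξ):
  C: 613.9 − 2(61.08) = 491.7
  D: 964.2 − 1(61.08) = 903.2
  A: 0 + 2(61.08) = 122.2
  B: 1225 (inert)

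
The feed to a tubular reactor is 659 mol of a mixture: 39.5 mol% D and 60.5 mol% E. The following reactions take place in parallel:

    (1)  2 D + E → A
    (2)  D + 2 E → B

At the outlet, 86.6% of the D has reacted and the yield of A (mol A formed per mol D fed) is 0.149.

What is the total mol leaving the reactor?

286 mol

Yield of A: 1ξ₁ / 260.3 = 0.149 → ξ₁ = 38.79 mol.
Conversion of D: 2ξ₁ + 1ξ₂ = 0.866 × 260.3 = 225.4 → ξ₂ = 147.9 mol.
Outlet amounts (n = n₀ + Σ ν·ξ):
  D: 260.3 − 2(38.79) − 1(147.9) = 34.88
  E: 398.7 − 1(38.79) − 2(147.9) = 64.2
  A: 0 + 1(38.79) = 38.79
  B: 0 + 1(147.9) = 147.9
Total out = 34.88 + 64.2 + 38.79 + 147.9 = 285.7 mol.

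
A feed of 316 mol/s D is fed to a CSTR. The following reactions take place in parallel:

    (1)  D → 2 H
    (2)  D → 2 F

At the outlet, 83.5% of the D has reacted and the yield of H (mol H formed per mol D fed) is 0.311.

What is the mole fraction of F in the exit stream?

0.741

Yield of H: 2ξ₁ / 316 = 0.311 → ξ₁ = 49.14 mol/s.
Conversion of D: 1ξ₁ + 1ξ₂ = 0.835 × 316 = 263.9 → ξ₂ = 214.7 mol/s.
Outlet amounts (n = n₀ + Σ ν·ξ):
  D: 316 − 1(49.14) − 1(214.7) = 52.14
  H: 0 + 2(49.14) = 98.28
  F: 0 + 2(214.7) = 429.4
Total out = 579.9 mol/s; y_F = 429.4 / 579.9 = 0.7406.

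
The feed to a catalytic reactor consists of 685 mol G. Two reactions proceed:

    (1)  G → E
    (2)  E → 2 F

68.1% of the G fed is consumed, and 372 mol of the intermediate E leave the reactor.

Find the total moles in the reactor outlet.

779 mol

Conversion of G: G consumed = 1ξ₁ = 0.681 × 685 → ξ₁ = 466.5 mol.
E balance: n_E = 0 + 1ξ₁ − 1ξ₂ = 372 → ξ₂ = (1·466.5 − 372)/1 = 94.49 mol.
Outlet amounts (n = n₀ + Σ ν·ξ):
  G: 685 − 1(466.5) = 218.5
  E: 0 + 1(466.5) − 1(94.49) = 372
  F: 0 + 2(94.49) = 189
Total out = 218.5 + 372 + 189 = 779.5 mol.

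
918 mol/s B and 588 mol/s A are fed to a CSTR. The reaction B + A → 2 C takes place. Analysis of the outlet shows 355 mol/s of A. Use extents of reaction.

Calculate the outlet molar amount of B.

For A: n = n₀ − 1ξ → 355 = 588 − 1ξ, giving ξ = 233 mol/s.
Outlet amounts (n = n₀ + ν ξ):
  B: 918 − 1(233) = 685
  A: 588 − 1(233) = 355
  C: 0 + 2(233) = 466

685 mol/s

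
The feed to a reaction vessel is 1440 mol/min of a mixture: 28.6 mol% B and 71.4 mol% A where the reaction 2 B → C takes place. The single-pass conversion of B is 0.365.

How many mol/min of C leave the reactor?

75.2 mol/min

B reacted = 0.365 × 411.8 = 150.3 mol/min; ν_B = −2, so ξ = 150.3/2 = 75.16 mol/min.
Outlet amounts (n = n₀ + ν ξ):
  B: 411.8 − 2(75.16) = 261.5
  C: 0 + 1(75.16) = 75.16
  A: 1028 (inert)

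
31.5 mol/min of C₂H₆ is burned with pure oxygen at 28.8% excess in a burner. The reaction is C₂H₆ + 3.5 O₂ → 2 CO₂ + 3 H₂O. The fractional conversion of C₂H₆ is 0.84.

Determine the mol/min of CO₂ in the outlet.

Stoichiometric O₂ = 3.5 × 31.5 = 110.2 mol/min; O₂ fed = 110.2 × 1.288 = 142 mol/min.
Fuel reacted = 0.84 × 31.5 → ξ = 26.46 mol/min.
Outlet (n = n₀ + ν ξ):
  C₂H₆: 31.5 − 1(26.46) = 5.04
  O₂: 142 − 3.5(26.46) = 49.39
  CO₂: 0 + 2(26.46) = 52.92
  H₂O: 0 + 3(26.46) = 79.38

52.9 mol/min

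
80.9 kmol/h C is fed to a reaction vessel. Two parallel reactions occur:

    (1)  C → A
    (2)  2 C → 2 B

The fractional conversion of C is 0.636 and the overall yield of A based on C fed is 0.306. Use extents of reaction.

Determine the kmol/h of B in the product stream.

Yield of A: 1ξ₁ / 80.9 = 0.306 → ξ₁ = 24.76 kmol/h.
Conversion of C: 1ξ₁ + 2ξ₂ = 0.636 × 80.9 = 51.45 → ξ₂ = 13.35 kmol/h.
Outlet amounts (n = n₀ + Σ ν·ξ):
  C: 80.9 − 1(24.76) − 2(13.35) = 29.45
  A: 0 + 1(24.76) = 24.76
  B: 0 + 2(13.35) = 26.7

26.7 kmol/h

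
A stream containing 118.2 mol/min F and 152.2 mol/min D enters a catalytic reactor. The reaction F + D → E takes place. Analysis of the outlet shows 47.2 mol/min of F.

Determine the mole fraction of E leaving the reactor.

For F: n = n₀ − 1ξ → 47.2 = 118.2 − 1ξ, giving ξ = 71 mol/min.
Outlet amounts (n = n₀ + ν ξ):
  F: 118.2 − 1(71) = 47.2
  D: 152.2 − 1(71) = 81.2
  E: 0 + 1(71) = 71
Total out = 199.4 mol/min; y_E = 71 / 199.4 = 0.3561.

0.356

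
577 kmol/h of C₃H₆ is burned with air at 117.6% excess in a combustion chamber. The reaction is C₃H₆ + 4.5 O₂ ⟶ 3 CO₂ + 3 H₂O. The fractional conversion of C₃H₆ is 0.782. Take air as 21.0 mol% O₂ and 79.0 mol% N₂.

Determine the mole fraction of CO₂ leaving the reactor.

Stoichiometric O₂ = 4.5 × 577 = 2596 kmol/h; O₂ fed = 2596 × 2.176 = 5650 kmol/h.
N₂ fed = 5650 × 79/21 = 21250 kmol/h.
Fuel reacted = 0.782 × 577 → ξ = 451.2 kmol/h.
Outlet (n = n₀ + ν ξ):
  C₃H₆: 577 − 1(451.2) = 125.8
  O₂: 5650 − 4.5(451.2) = 3620
  N₂: 21250 (inert)
  CO₂: 0 + 3(451.2) = 1354
  H₂O: 0 + 3(451.2) = 1354
Total out = 27710 kmol/h; y_CO₂ = 1354 / 27710 = 0.04886.

0.0489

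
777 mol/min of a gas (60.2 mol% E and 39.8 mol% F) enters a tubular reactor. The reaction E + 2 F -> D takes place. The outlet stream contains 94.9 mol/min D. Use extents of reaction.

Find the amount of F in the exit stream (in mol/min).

For D: n = n₀ + 1ξ → 94.9 = 0 + 1ξ, giving ξ = 94.9 mol/min.
Outlet amounts (n = n₀ + ν ξ):
  E: 467.8 − 1(94.9) = 372.9
  F: 309.2 − 2(94.9) = 119.4
  D: 0 + 1(94.9) = 94.9

119 mol/min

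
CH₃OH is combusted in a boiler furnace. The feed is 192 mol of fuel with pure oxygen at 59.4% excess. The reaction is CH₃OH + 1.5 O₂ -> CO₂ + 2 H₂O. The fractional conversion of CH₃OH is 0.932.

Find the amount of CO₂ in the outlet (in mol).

Stoichiometric O₂ = 1.5 × 192 = 288 mol; O₂ fed = 288 × 1.594 = 459.1 mol.
Fuel reacted = 0.932 × 192 → ξ = 178.9 mol.
Outlet (n = n₀ + ν ξ):
  CH₃OH: 192 − 1(178.9) = 13.06
  O₂: 459.1 − 1.5(178.9) = 190.7
  CO₂: 0 + 1(178.9) = 178.9
  H₂O: 0 + 2(178.9) = 357.9

179 mol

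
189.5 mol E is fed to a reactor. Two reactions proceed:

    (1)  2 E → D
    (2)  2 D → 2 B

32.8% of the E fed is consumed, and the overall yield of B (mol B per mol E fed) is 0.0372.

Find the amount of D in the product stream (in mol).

Conversion of E: E consumed = 2ξ₁ = 0.328 × 189.5 → ξ₁ = 31.08 mol.
Yield of B: 2ξ₂ / 189.5 = 0.0372 → ξ₂ = 3.525 mol.
Outlet amounts (n = n₀ + Σ ν·ξ):
  E: 189.5 − 2(31.08) = 127.3
  D: 0 + 1(31.08) − 2(3.525) = 24.03
  B: 0 + 2(3.525) = 7.049

24 mol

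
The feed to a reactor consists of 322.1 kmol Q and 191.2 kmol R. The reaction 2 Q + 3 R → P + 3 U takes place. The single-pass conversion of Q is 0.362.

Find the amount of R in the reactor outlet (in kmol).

Q reacted = 0.362 × 322.1 = 116.6 kmol; ν_Q = −2, so ξ = 116.6/2 = 58.3 kmol.
Outlet amounts (n = n₀ + ν ξ):
  Q: 322.1 − 2(58.3) = 205.5
  R: 191.2 − 3(58.3) = 16.3
  P: 0 + 1(58.3) = 58.3
  U: 0 + 3(58.3) = 174.9

16.3 kmol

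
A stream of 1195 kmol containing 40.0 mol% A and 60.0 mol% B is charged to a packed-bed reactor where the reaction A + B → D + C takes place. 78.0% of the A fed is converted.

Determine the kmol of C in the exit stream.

373 kmol

A reacted = 0.78 × 478 = 372.8 kmol; ν_A = −1, so ξ = 372.8/1 = 372.8 kmol.
Outlet amounts (n = n₀ + ν ξ):
  A: 478 − 1(372.8) = 105.2
  B: 717 − 1(372.8) = 344.2
  D: 0 + 1(372.8) = 372.8
  C: 0 + 1(372.8) = 372.8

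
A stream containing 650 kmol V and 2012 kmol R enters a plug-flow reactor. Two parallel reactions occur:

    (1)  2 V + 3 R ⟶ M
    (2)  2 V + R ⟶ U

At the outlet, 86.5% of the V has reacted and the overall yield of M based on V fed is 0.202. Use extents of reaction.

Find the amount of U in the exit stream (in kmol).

150 kmol

Yield of M: 1ξ₁ / 650 = 0.202 → ξ₁ = 131.3 kmol.
Conversion of V: 2ξ₁ + 2ξ₂ = 0.865 × 650 = 562.2 → ξ₂ = 149.8 kmol.
Outlet amounts (n = n₀ + Σ ν·ξ):
  V: 650 − 2(131.3) − 2(149.8) = 87.75
  R: 2012 − 3(131.3) − 1(149.8) = 1468
  M: 0 + 1(131.3) = 131.3
  U: 0 + 1(149.8) = 149.8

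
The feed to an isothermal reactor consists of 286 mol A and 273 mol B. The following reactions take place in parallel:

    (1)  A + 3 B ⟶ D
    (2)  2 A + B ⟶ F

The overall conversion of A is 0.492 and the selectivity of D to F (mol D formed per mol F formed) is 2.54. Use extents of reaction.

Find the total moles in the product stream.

261 mol

Conversion of A: A consumed = 0.492 × 286 = 140.7 mol = 1ξ₁ + 2ξ₂.
Selectivity: 1ξ₁ / (1ξ₂) = 2.54 → ξ₁ = 2.54 ξ₂.
Substitute: (1·2.54 + 2) ξ₂ = 140.7 → ξ₂ = 30.99 mol, ξ₁ = 78.72 mol.
Outlet amounts (n = n₀ + Σ ν·ξ):
  A: 286 − 1(78.72) − 2(30.99) = 145.3
  B: 273 − 3(78.72) − 1(30.99) = 5.833
  D: 0 + 1(78.72) = 78.72
  F: 0 + 1(30.99) = 30.99
Total out = 145.3 + 5.833 + 78.72 + 30.99 = 260.8 mol.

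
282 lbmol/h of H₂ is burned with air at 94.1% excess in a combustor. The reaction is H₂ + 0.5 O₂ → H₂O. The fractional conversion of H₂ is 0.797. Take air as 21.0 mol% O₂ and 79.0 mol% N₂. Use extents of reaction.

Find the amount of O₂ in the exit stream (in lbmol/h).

161 lbmol/h

Stoichiometric O₂ = 0.5 × 282 = 141 lbmol/h; O₂ fed = 141 × 1.941 = 273.7 lbmol/h.
N₂ fed = 273.7 × 79/21 = 1030 lbmol/h.
Fuel reacted = 0.797 × 282 → ξ = 224.8 lbmol/h.
Outlet (n = n₀ + ν ξ):
  H₂: 282 − 1(224.8) = 57.25
  O₂: 273.7 − 0.5(224.8) = 161.3
  N₂: 1030 (inert)
  H₂O: 0 + 1(224.8) = 224.8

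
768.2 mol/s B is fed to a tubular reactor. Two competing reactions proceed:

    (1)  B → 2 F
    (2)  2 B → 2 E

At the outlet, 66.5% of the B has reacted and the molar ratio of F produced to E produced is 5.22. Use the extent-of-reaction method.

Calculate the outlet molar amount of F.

739 mol/s

Conversion of B: B consumed = 0.665 × 768.2 = 510.9 mol/s = 1ξ₁ + 2ξ₂.
Selectivity: 2ξ₁ / (2ξ₂) = 5.22 → ξ₁ = 5.22 ξ₂.
Substitute: (1·5.22 + 2) ξ₂ = 510.9 → ξ₂ = 70.76 mol/s, ξ₁ = 369.3 mol/s.
Outlet amounts (n = n₀ + Σ ν·ξ):
  B: 768.2 − 1(369.3) − 2(70.76) = 257.3
  F: 0 + 2(369.3) = 738.7
  E: 0 + 2(70.76) = 141.5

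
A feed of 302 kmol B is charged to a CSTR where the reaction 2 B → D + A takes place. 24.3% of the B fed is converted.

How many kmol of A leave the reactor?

B reacted = 0.243 × 302 = 73.39 kmol; ν_B = −2, so ξ = 73.39/2 = 36.69 kmol.
Outlet amounts (n = n₀ + ν ξ):
  B: 302 − 2(36.69) = 228.6
  D: 0 + 1(36.69) = 36.69
  A: 0 + 1(36.69) = 36.69

36.7 kmol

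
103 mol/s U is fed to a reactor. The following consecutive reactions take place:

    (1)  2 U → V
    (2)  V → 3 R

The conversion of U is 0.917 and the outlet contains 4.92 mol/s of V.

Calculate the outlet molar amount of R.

Conversion of U: U consumed = 2ξ₁ = 0.917 × 103 → ξ₁ = 47.23 mol/s.
V balance: n_V = 0 + 1ξ₁ − 1ξ₂ = 4.92 → ξ₂ = (1·47.23 − 4.92)/1 = 42.31 mol/s.
Outlet amounts (n = n₀ + Σ ν·ξ):
  U: 103 − 2(47.23) = 8.549
  V: 0 + 1(47.23) − 1(42.31) = 4.92
  R: 0 + 3(42.31) = 126.9

127 mol/s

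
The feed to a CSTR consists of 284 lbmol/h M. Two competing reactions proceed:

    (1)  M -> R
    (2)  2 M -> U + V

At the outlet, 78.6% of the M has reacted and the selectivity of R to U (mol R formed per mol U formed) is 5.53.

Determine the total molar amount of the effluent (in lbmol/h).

284 lbmol/h

Conversion of M: M consumed = 0.786 × 284 = 223.2 lbmol/h = 1ξ₁ + 2ξ₂.
Selectivity: 1ξ₁ / (1ξ₂) = 5.53 → ξ₁ = 5.53 ξ₂.
Substitute: (1·5.53 + 2) ξ₂ = 223.2 → ξ₂ = 29.64 lbmol/h, ξ₁ = 163.9 lbmol/h.
Outlet amounts (n = n₀ + Σ ν·ξ):
  M: 284 − 1(163.9) − 2(29.64) = 60.78
  R: 0 + 1(163.9) = 163.9
  U: 0 + 1(29.64) = 29.64
  V: 0 + 1(29.64) = 29.64
Total out = 60.78 + 163.9 + 29.64 + 29.64 = 284 lbmol/h.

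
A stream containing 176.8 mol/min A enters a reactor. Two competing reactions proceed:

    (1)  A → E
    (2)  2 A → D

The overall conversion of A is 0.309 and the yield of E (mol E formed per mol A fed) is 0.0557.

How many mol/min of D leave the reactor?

Yield of E: 1ξ₁ / 176.8 = 0.0557 → ξ₁ = 9.848 mol/min.
Conversion of A: 1ξ₁ + 2ξ₂ = 0.309 × 176.8 = 54.63 → ξ₂ = 22.39 mol/min.
Outlet amounts (n = n₀ + Σ ν·ξ):
  A: 176.8 − 1(9.848) − 2(22.39) = 122.2
  E: 0 + 1(9.848) = 9.848
  D: 0 + 1(22.39) = 22.39

22.4 mol/min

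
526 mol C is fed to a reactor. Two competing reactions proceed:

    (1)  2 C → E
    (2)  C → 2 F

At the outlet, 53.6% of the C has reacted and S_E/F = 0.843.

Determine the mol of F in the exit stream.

129 mol

Conversion of C: C consumed = 0.536 × 526 = 281.9 mol = 2ξ₁ + 1ξ₂.
Selectivity: 1ξ₁ / (2ξ₂) = 0.843 → ξ₁ = 1.686 ξ₂.
Substitute: (2·1.686 + 1) ξ₂ = 281.9 → ξ₂ = 64.49 mol, ξ₁ = 108.7 mol.
Outlet amounts (n = n₀ + Σ ν·ξ):
  C: 526 − 2(108.7) − 1(64.49) = 244.1
  E: 0 + 1(108.7) = 108.7
  F: 0 + 2(64.49) = 129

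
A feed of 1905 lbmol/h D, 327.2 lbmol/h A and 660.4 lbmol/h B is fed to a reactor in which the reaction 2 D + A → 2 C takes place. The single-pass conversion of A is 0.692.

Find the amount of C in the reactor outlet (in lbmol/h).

453 lbmol/h

A reacted = 0.692 × 327.2 = 226.4 lbmol/h; ν_A = −1, so ξ = 226.4/1 = 226.4 lbmol/h.
Outlet amounts (n = n₀ + ν ξ):
  D: 1905 − 2(226.4) = 1452
  A: 327.2 − 1(226.4) = 100.8
  C: 0 + 2(226.4) = 452.8
  B: 660.4 (inert)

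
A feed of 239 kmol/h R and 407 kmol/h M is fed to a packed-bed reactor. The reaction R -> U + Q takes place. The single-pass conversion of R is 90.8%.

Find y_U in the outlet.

R reacted = 0.908 × 239 = 217 kmol/h; ν_R = −1, so ξ = 217/1 = 217 kmol/h.
Outlet amounts (n = n₀ + ν ξ):
  R: 239 − 1(217) = 21.99
  U: 0 + 1(217) = 217
  Q: 0 + 1(217) = 217
  M: 407 (inert)
Total out = 863 kmol/h; y_U = 217 / 863 = 0.2515.

0.251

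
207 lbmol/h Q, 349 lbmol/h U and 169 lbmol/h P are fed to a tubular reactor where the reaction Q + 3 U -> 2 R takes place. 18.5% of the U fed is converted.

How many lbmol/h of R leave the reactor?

43 lbmol/h

U reacted = 0.185 × 349 = 64.56 lbmol/h; ν_U = −3, so ξ = 64.56/3 = 21.52 lbmol/h.
Outlet amounts (n = n₀ + ν ξ):
  Q: 207 − 1(21.52) = 185.5
  U: 349 − 3(21.52) = 284.4
  R: 0 + 2(21.52) = 43.04
  P: 169 (inert)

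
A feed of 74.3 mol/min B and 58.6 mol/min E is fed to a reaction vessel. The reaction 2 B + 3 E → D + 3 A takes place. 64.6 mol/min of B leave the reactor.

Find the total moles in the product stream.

128 mol/min

For B: n = n₀ − 2ξ → 64.6 = 74.3 − 2ξ, giving ξ = 4.85 mol/min.
Outlet amounts (n = n₀ + ν ξ):
  B: 74.3 − 2(4.85) = 64.6
  E: 58.6 − 3(4.85) = 44.05
  D: 0 + 1(4.85) = 4.85
  A: 0 + 3(4.85) = 14.55
Total out = 64.6 + 44.05 + 4.85 + 14.55 = 128.1 mol/min.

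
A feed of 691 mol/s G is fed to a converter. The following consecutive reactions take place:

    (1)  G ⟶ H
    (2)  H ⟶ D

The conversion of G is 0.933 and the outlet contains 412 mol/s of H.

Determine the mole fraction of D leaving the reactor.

Conversion of G: G consumed = 1ξ₁ = 0.933 × 691 → ξ₁ = 644.7 mol/s.
H balance: n_H = 0 + 1ξ₁ − 1ξ₂ = 412 → ξ₂ = (1·644.7 − 412)/1 = 232.7 mol/s.
Outlet amounts (n = n₀ + Σ ν·ξ):
  G: 691 − 1(644.7) = 46.3
  H: 0 + 1(644.7) − 1(232.7) = 412
  D: 0 + 1(232.7) = 232.7
Total out = 691 mol/s; y_D = 232.7 / 691 = 0.3368.

0.337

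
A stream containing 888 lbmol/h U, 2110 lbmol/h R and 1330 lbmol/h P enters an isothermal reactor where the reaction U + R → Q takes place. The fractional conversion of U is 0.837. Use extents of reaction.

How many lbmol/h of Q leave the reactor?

U reacted = 0.837 × 888 = 743.3 lbmol/h; ν_U = −1, so ξ = 743.3/1 = 743.3 lbmol/h.
Outlet amounts (n = n₀ + ν ξ):
  U: 888 − 1(743.3) = 144.7
  R: 2110 − 1(743.3) = 1367
  Q: 0 + 1(743.3) = 743.3
  P: 1330 (inert)

743 lbmol/h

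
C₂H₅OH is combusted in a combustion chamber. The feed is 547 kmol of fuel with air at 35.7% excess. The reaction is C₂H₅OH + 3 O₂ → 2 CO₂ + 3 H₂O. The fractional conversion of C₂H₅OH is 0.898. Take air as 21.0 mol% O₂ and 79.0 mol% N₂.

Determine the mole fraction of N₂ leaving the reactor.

0.72

Stoichiometric O₂ = 3 × 547 = 1641 kmol; O₂ fed = 1641 × 1.357 = 2227 kmol.
N₂ fed = 2227 × 79/21 = 8377 kmol.
Fuel reacted = 0.898 × 547 → ξ = 491.2 kmol.
Outlet (n = n₀ + ν ξ):
  C₂H₅OH: 547 − 1(491.2) = 55.79
  O₂: 2227 − 3(491.2) = 753.2
  N₂: 8377 (inert)
  CO₂: 0 + 2(491.2) = 982.4
  H₂O: 0 + 3(491.2) = 1474
Total out = 11640 kmol; y_N₂ = 8377 / 11640 = 0.7196.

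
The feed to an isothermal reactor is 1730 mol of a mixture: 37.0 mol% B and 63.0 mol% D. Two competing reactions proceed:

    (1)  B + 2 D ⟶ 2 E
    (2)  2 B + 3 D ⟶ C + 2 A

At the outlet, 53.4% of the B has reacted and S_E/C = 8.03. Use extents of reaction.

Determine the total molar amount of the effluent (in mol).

Conversion of B: B consumed = 0.534 × 640.1 = 341.8 mol = 1ξ₁ + 2ξ₂.
Selectivity: 2ξ₁ / (1ξ₂) = 8.03 → ξ₁ = 4.015 ξ₂.
Substitute: (1·4.015 + 2) ξ₂ = 341.8 → ξ₂ = 56.83 mol, ξ₁ = 228.2 mol.
Outlet amounts (n = n₀ + Σ ν·ξ):
  B: 640.1 − 1(228.2) − 2(56.83) = 298.3
  D: 1090 − 2(228.2) − 3(56.83) = 463.1
  E: 0 + 2(228.2) = 456.3
  C: 0 + 1(56.83) = 56.83
  A: 0 + 2(56.83) = 113.7
Total out = 298.3 + 463.1 + 456.3 + 56.83 + 113.7 = 1388 mol.

1390 mol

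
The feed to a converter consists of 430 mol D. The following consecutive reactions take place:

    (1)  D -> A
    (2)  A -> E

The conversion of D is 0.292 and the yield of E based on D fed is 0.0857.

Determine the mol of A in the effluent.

Conversion of D: D consumed = 1ξ₁ = 0.292 × 430 → ξ₁ = 125.6 mol.
Yield of E: 1ξ₂ / 430 = 0.0857 → ξ₂ = 36.85 mol.
Outlet amounts (n = n₀ + Σ ν·ξ):
  D: 430 − 1(125.6) = 304.4
  A: 0 + 1(125.6) − 1(36.85) = 88.71
  E: 0 + 1(36.85) = 36.85

88.7 mol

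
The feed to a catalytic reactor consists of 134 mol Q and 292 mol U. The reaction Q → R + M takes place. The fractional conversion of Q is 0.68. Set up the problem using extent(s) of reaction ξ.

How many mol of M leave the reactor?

Q reacted = 0.68 × 134 = 91.12 mol; ν_Q = −1, so ξ = 91.12/1 = 91.12 mol.
Outlet amounts (n = n₀ + ν ξ):
  Q: 134 − 1(91.12) = 42.88
  R: 0 + 1(91.12) = 91.12
  M: 0 + 1(91.12) = 91.12
  U: 292 (inert)

91.1 mol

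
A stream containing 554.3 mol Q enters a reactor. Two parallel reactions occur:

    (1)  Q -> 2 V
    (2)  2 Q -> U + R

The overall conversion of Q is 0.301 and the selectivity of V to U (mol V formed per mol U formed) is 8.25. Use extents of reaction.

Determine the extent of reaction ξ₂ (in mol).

Conversion of Q: Q consumed = 0.301 × 554.3 = 166.8 mol = 1ξ₁ + 2ξ₂.
Selectivity: 2ξ₁ / (1ξ₂) = 8.25 → ξ₁ = 4.125 ξ₂.
Substitute: (1·4.125 + 2) ξ₂ = 166.8 → ξ₂ = 27.24 mol, ξ₁ = 112.4 mol.
Outlet amounts (n = n₀ + Σ ν·ξ):
  Q: 554.3 − 1(112.4) − 2(27.24) = 387.5
  V: 0 + 2(112.4) = 224.7
  U: 0 + 1(27.24) = 27.24
  R: 0 + 1(27.24) = 27.24

ξ₂ = 27.2 mol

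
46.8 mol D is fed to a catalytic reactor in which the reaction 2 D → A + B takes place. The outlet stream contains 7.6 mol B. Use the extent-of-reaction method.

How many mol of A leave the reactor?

For B: n = n₀ + 1ξ → 7.6 = 0 + 1ξ, giving ξ = 7.6 mol.
Outlet amounts (n = n₀ + ν ξ):
  D: 46.8 − 2(7.6) = 31.6
  A: 0 + 1(7.6) = 7.6
  B: 0 + 1(7.6) = 7.6

7.6 mol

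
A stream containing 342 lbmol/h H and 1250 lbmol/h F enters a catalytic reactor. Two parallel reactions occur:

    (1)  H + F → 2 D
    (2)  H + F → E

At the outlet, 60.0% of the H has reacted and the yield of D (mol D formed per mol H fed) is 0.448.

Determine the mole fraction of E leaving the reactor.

0.0879

Yield of D: 2ξ₁ / 342 = 0.448 → ξ₁ = 76.61 lbmol/h.
Conversion of H: 1ξ₁ + 1ξ₂ = 0.6 × 342 = 205.2 → ξ₂ = 128.6 lbmol/h.
Outlet amounts (n = n₀ + Σ ν·ξ):
  H: 342 − 1(76.61) − 1(128.6) = 136.8
  F: 1250 − 1(76.61) − 1(128.6) = 1045
  D: 0 + 2(76.61) = 153.2
  E: 0 + 1(128.6) = 128.6
Total out = 1463 lbmol/h; y_E = 128.6 / 1463 = 0.08787.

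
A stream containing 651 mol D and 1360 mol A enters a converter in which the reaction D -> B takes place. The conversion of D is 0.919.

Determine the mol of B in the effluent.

598 mol

D reacted = 0.919 × 651 = 598.3 mol; ν_D = −1, so ξ = 598.3/1 = 598.3 mol.
Outlet amounts (n = n₀ + ν ξ):
  D: 651 − 1(598.3) = 52.73
  B: 0 + 1(598.3) = 598.3
  A: 1360 (inert)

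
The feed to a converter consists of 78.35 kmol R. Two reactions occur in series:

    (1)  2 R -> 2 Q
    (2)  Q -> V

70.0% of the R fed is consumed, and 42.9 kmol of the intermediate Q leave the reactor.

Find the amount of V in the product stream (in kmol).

Conversion of R: R consumed = 2ξ₁ = 0.7 × 78.35 → ξ₁ = 27.42 kmol.
Q balance: n_Q = 0 + 2ξ₁ − 1ξ₂ = 42.9 → ξ₂ = (2·27.42 − 42.9)/1 = 11.94 kmol.
Outlet amounts (n = n₀ + Σ ν·ξ):
  R: 78.35 − 2(27.42) = 23.51
  Q: 0 + 2(27.42) − 1(11.94) = 42.9
  V: 0 + 1(11.94) = 11.94

11.9 kmol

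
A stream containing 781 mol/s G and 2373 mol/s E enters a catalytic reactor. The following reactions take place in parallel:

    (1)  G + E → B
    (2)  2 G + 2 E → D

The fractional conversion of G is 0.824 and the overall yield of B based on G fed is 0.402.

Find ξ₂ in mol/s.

ξ₂ = 165 mol/s

Yield of B: 1ξ₁ / 781 = 0.402 → ξ₁ = 314 mol/s.
Conversion of G: 1ξ₁ + 2ξ₂ = 0.824 × 781 = 643.5 → ξ₂ = 164.8 mol/s.
Outlet amounts (n = n₀ + Σ ν·ξ):
  G: 781 − 1(314) − 2(164.8) = 137.5
  E: 2373 − 1(314) − 2(164.8) = 1729
  B: 0 + 1(314) = 314
  D: 0 + 1(164.8) = 164.8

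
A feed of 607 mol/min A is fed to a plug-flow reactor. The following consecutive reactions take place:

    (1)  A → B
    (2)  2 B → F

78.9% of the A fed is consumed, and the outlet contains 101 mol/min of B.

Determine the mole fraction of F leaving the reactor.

0.452

Conversion of A: A consumed = 1ξ₁ = 0.789 × 607 → ξ₁ = 478.9 mol/min.
B balance: n_B = 0 + 1ξ₁ − 2ξ₂ = 101 → ξ₂ = (1·478.9 − 101)/2 = 189 mol/min.
Outlet amounts (n = n₀ + Σ ν·ξ):
  A: 607 − 1(478.9) = 128.1
  B: 0 + 1(478.9) − 2(189) = 101
  F: 0 + 1(189) = 189
Total out = 418 mol/min; y_F = 189 / 418 = 0.452.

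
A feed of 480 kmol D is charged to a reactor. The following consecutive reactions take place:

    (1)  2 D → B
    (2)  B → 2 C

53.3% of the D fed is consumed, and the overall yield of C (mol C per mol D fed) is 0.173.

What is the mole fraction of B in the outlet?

Conversion of D: D consumed = 2ξ₁ = 0.533 × 480 → ξ₁ = 127.9 kmol.
Yield of C: 2ξ₂ / 480 = 0.173 → ξ₂ = 41.52 kmol.
Outlet amounts (n = n₀ + Σ ν·ξ):
  D: 480 − 2(127.9) = 224.2
  B: 0 + 1(127.9) − 1(41.52) = 86.4
  C: 0 + 2(41.52) = 83.04
Total out = 393.6 kmol; y_B = 86.4 / 393.6 = 0.2195.

0.22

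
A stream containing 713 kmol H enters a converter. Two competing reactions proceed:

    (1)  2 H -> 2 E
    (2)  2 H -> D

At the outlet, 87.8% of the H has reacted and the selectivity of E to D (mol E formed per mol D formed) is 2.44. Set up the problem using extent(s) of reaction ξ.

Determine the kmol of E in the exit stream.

344 kmol

Conversion of H: H consumed = 0.878 × 713 = 626 kmol = 2ξ₁ + 2ξ₂.
Selectivity: 2ξ₁ / (1ξ₂) = 2.44 → ξ₁ = 1.22 ξ₂.
Substitute: (2·1.22 + 2) ξ₂ = 626 → ξ₂ = 141 kmol, ξ₁ = 172 kmol.
Outlet amounts (n = n₀ + Σ ν·ξ):
  H: 713 − 2(172) − 2(141) = 86.99
  E: 0 + 2(172) = 344
  D: 0 + 1(141) = 141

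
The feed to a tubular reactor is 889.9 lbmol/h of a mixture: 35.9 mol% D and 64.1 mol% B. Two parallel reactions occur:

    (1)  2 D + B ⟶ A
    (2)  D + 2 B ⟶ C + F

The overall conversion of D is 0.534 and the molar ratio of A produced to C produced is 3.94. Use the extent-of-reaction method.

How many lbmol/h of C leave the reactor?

Conversion of D: D consumed = 0.534 × 319.5 = 170.6 lbmol/h = 2ξ₁ + 1ξ₂.
Selectivity: 1ξ₁ / (1ξ₂) = 3.94 → ξ₁ = 3.94 ξ₂.
Substitute: (2·3.94 + 1) ξ₂ = 170.6 → ξ₂ = 19.21 lbmol/h, ξ₁ = 75.69 lbmol/h.
Outlet amounts (n = n₀ + Σ ν·ξ):
  D: 319.5 − 2(75.69) − 1(19.21) = 148.9
  B: 570.4 − 1(75.69) − 2(19.21) = 456.3
  A: 0 + 1(75.69) = 75.69
  C: 0 + 1(19.21) = 19.21
  F: 0 + 1(19.21) = 19.21

19.2 lbmol/h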